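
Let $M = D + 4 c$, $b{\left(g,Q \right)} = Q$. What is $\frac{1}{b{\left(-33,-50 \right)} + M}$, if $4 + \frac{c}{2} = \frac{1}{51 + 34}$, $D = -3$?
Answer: $- \frac{85}{7217} \approx -0.011778$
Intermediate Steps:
$c = - \frac{678}{85}$ ($c = -8 + \frac{2}{51 + 34} = -8 + \frac{2}{85} = - \frac{678}{85} \approx -7.9765$)
$M = - \frac{2967}{85}$ ($M = -3 + 4 \left(- \frac{678}{85}\right) = -3 - \frac{2712}{85} = - \frac{2967}{85} \approx -34.906$)
$\frac{1}{b{\left(-33,-50 \right)} + M} = \frac{1}{-50 - \frac{2967}{85}} = \frac{1}{- \frac{7217}{85}} = - \frac{85}{7217}$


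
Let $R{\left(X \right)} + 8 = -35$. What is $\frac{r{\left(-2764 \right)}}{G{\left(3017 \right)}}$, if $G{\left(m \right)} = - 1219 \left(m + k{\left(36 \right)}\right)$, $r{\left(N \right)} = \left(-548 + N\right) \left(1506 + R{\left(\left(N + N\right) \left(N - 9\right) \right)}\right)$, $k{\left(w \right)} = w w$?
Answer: $\frac{11088}{12031} \approx 0.92162$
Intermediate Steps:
$k{\left(w \right)} = w^{2}$
$R{\left(X \right)} = -43$ ($R{\left(X \right)} = -8 - 35 = -43$)
$r{\left(N \right)} = -801724 + 1463 N$ ($r{\left(N \right)} = \left(-548 + N\right) \left(1506 - 43\right) = \left(-548 + N\right) 1463 = -801724 + 1463 N$)
$G{\left(m \right)} = -1579824 - 1219 m$ ($G{\left(m \right)} = - 1219 \left(m + 36^{2}\right) = - 1219 \left(m + 1296\right) = - 1219 \left(1296 + m\right) = -1579824 - 1219 m$)
$\frac{r{\left(-2764 \right)}}{G{\left(3017 \right)}} = \frac{-801724 + 1463 \left(-2764\right)}{-1579824 - 3677723} = \frac{-801724 - 4043732}{-1579824 - 3677723} = - \frac{4845456}{-5257547} = \left(-4845456\right) \left(- \frac{1}{5257547}\right) = \frac{11088}{12031}$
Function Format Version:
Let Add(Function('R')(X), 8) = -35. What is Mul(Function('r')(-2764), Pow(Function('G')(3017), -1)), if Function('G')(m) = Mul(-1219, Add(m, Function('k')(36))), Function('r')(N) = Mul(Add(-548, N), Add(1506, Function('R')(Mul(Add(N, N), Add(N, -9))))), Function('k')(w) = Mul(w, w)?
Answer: Rational(11088, 12031) ≈ 0.92162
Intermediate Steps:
Function('k')(w) = Pow(w, 2)
Function('R')(X) = -43 (Function('R')(X) = Add(-8, -35) = -43)
Function('r')(N) = Add(-801724, Mul(1463, N)) (Function('r')(N) = Mul(Add(-548, N), Add(1506, -43)) = Mul(Add(-548, N), 1463) = Add(-801724, Mul(1463, N)))
Function('G')(m) = Add(-1579824, Mul(-1219, m)) (Function('G')(m) = Mul(-1219, Add(m, Pow(36, 2))) = Mul(-1219, Add(m, 1296)) = Mul(-1219, Add(1296, m)) = Add(-1579824, Mul(-1219, m)))
Mul(Function('r')(-2764), Pow(Function('G')(3017), -1)) = Mul(Add(-801724, Mul(1463, -2764)), Pow(Add(-1579824, Mul(-1219, 3017)), -1)) = Mul(Add(-801724, -4043732), Pow(Add(-1579824, -3677723), -1)) = Mul(-4845456, Pow(-5257547, -1)) = Mul(-4845456, Rational(-1, 5257547)) = Rational(11088, 12031)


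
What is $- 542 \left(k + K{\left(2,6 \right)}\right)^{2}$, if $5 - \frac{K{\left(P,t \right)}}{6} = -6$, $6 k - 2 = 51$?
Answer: $- \frac{54633871}{18} \approx -3.0352 \cdot 10^{6}$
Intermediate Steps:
$k = \frac{53}{6}$ ($k = \frac{1}{3} + \frac{1}{6} \cdot 51 = \frac{1}{3} + \frac{17}{2} = \frac{53}{6} \approx 8.8333$)
$K{\left(P,t \right)} = 66$ ($K{\left(P,t \right)} = 30 - -36 = 30 + 36 = 66$)
$- 542 \left(k + K{\left(2,6 \right)}\right)^{2} = - 542 \left(\frac{53}{6} + 66\right)^{2} = - 542 \left(\frac{449}{6}\right)^{2} = \left(-542\right) \frac{201601}{36} = - \frac{54633871}{18}$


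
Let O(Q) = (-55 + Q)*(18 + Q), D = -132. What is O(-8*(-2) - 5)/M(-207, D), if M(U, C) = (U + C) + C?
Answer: 1276/471 ≈ 2.7091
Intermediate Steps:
M(U, C) = U + 2*C (M(U, C) = (C + U) + C = U + 2*C)
O(-8*(-2) - 5)/M(-207, D) = (-990 + (-8*(-2) - 5)**2 - 37*(-8*(-2) - 5))/(-207 + 2*(-132)) = (-990 + (16 - 5)**2 - 37*(16 - 5))/(-207 - 264) = (-990 + 11**2 - 37*11)/(-471) = (-990 + 121 - 407)*(-1/471) = -1276*(-1/471) = 1276/471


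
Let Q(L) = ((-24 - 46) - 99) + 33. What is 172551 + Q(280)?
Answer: 172415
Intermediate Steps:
Q(L) = -136 (Q(L) = (-70 - 99) + 33 = -169 + 33 = -136)
172551 + Q(280) = 172551 - 136 = 172415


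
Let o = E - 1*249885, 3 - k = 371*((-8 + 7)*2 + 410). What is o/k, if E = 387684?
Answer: -45933/50455 ≈ -0.91038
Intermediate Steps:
k = -151365 (k = 3 - 371*((-8 + 7)*2 + 410) = 3 - 371*(-1*2 + 410) = 3 - 371*(-2 + 410) = 3 - 371*408 = 3 - 1*151368 = 3 - 151368 = -151365)
o = 137799 (o = 387684 - 1*249885 = 387684 - 249885 = 137799)
o/k = 137799/(-151365) = 137799*(-1/151365) = -45933/50455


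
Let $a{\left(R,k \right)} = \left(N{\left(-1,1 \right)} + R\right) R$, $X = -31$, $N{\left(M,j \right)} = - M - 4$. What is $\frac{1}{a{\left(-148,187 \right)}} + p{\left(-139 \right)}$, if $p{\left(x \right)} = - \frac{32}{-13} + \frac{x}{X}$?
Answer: $\frac{62552455}{9006244} \approx 6.9455$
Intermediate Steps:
$N{\left(M,j \right)} = -4 - M$
$a{\left(R,k \right)} = R \left(-3 + R\right)$ ($a{\left(R,k \right)} = \left(\left(-4 - -1\right) + R\right) R = \left(\left(-4 + 1\right) + R\right) R = \left(-3 + R\right) R = R \left(-3 + R\right)$)
$p{\left(x \right)} = \frac{32}{13} - \frac{x}{31}$ ($p{\left(x \right)} = - \frac{32}{-13} + \frac{x}{-31} = \left(-32\right) \left(- \frac{1}{13}\right) + x \left(- \frac{1}{31}\right) = \frac{32}{13} - \frac{x}{31}$)
$\frac{1}{a{\left(-148,187 \right)}} + p{\left(-139 \right)} = \frac{1}{\left(-148\right) \left(-3 - 148\right)} + \left(\frac{32}{13} - - \frac{139}{31}\right) = \frac{1}{\left(-148\right) \left(-151\right)} + \left(\frac{32}{13} + \frac{139}{31}\right) = \frac{1}{22348} + \frac{2799}{403} = \frac{62552455}{9006244}$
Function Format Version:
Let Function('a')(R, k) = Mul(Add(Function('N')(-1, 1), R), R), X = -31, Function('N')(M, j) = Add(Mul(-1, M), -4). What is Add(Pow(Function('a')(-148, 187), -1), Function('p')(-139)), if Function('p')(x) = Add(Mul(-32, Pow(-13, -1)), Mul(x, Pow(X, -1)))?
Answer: Rational(62552455, 9006244) ≈ 6.9455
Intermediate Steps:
Function('N')(M, j) = Add(-4, Mul(-1, M))
Function('a')(R, k) = Mul(R, Add(-3, R)) (Function('a')(R, k) = Mul(Add(Add(-4, Mul(-1, -1)), R), R) = Mul(Add(Add(-4, 1), R), R) = Mul(Add(-3, R), R) = Mul(R, Add(-3, R)))
Function('p')(x) = Add(Rational(32, 13), Mul(Rational(-1, 31), x)) (Function('p')(x) = Add(Mul(-32, Pow(-13, -1)), Mul(x, Pow(-31, -1))) = Add(Mul(-32, Rational(-1, 13)), Mul(x, Rational(-1, 31))) = Add(Rational(32, 13), Mul(Rational(-1, 31), x)))
Add(Pow(Function('a')(-148, 187), -1), Function('p')(-139)) = Add(Pow(Mul(-148, Add(-3, -148)), -1), Add(Rational(32, 13), Mul(Rational(-1, 31), -139))) = Add(Pow(Mul(-148, -151), -1), Add(Rational(32, 13), Rational(139, 31))) = Add(Pow(22348, -1), Rational(2799, 403)) = Add(Rational(1, 22348), Rational(2799, 403)) = Rational(62552455, 9006244)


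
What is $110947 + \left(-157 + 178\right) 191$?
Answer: $114958$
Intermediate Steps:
$110947 + \left(-157 + 178\right) 191 = 110947 + 21 \cdot 191 = 110947 + 4011 = 114958$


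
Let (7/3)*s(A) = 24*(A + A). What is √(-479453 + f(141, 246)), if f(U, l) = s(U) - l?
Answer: I*√23363123/7 ≈ 690.51*I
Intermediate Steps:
s(A) = 144*A/7 (s(A) = 3*(24*(A + A))/7 = 3*(24*(2*A))/7 = 3*(48*A)/7 = 144*A/7)
f(U, l) = -l + 144*U/7 (f(U, l) = 144*U/7 - l = -l + 144*U/7)
√(-479453 + f(141, 246)) = √(-479453 + (-1*246 + (144/7)*141)) = √(-479453 + (-246 + 20304/7)) = √(-479453 + 18582/7) = √(-3337589/7) = I*√23363123/7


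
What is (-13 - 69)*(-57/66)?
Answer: 779/11 ≈ 70.818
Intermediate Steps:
(-13 - 69)*(-57/66) = -(-4674)/66 = -82*(-19/22) = 779/11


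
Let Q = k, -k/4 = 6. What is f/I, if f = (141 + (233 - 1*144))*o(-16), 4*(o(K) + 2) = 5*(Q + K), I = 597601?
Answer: -11960/597601 ≈ -0.020013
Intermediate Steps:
k = -24 (k = -4*6 = -24)
Q = -24
o(K) = -32 + 5*K/4 (o(K) = -2 + (5*(-24 + K))/4 = -2 + (-120 + 5*K)/4 = -2 + (-30 + 5*K/4) = -32 + 5*K/4)
f = -11960 (f = (141 + (233 - 1*144))*(-32 + (5/4)*(-16)) = (141 + (233 - 144))*(-32 - 20) = (141 + 89)*(-52) = 230*(-52) = -11960)
f/I = -11960/597601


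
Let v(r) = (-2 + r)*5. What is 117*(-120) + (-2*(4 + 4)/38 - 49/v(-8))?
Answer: -13337469/950 ≈ -14039.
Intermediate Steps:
v(r) = -10 + 5*r
117*(-120) + (-2*(4 + 4)/38 - 49/v(-8)) = 117*(-120) + (-2*(4 + 4)/38 - 49/(-10 + 5*(-8))) = -14040 + (-2*8*(1/38) - 49/(-10 - 40)) = -14040 + (-16*1/38 - 49/(-50)) = -14040 + (-8/19 - 49*(-1/50)) = -14040 + (-8/19 + 49/50) = -14040 + 531/950 = -13337469/950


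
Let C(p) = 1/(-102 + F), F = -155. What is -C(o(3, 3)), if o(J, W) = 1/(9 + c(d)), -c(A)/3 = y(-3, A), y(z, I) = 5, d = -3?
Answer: 1/257 ≈ 0.0038911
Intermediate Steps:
c(A) = -15 (c(A) = -3*5 = -15)
o(J, W) = -⅙ (o(J, W) = 1/(9 - 15) = 1/(-6) = -⅙)
C(p) = -1/257 (C(p) = 1/(-102 - 155) = 1/(-257) = -1/257)
-C(o(3, 3)) = -1*(-1/257) = 1/257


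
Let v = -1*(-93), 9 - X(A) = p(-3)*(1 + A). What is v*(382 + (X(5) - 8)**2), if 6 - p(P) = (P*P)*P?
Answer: 3644763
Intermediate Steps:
p(P) = 6 - P**3 (p(P) = 6 - P*P*P = 6 - P**2*P = 6 - P**3)
X(A) = -24 - 33*A (X(A) = 9 - (6 - 1*(-3)**3)*(1 + A) = 9 - (6 - 1*(-27))*(1 + A) = 9 - (6 + 27)*(1 + A) = 9 - 33*(1 + A) = 9 - (33 + 33*A) = 9 + (-33 - 33*A) = -24 - 33*A)
v = 93
v*(382 + (X(5) - 8)**2) = 93*(382 + ((-24 - 33*5) - 8)**2) = 93*(382 + ((-24 - 165) - 8)**2) = 93*(382 + (-189 - 8)**2) = 93*(382 + (-197)**2) = 93*(382 + 38809) = 93*39191 = 3644763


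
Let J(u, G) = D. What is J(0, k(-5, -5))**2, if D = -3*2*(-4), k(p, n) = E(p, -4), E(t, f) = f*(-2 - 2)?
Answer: 576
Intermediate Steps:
E(t, f) = -4*f (E(t, f) = f*(-4) = -4*f)
k(p, n) = 16 (k(p, n) = -4*(-4) = 16)
D = 24 (D = -6*(-4) = 24)
J(u, G) = 24
J(0, k(-5, -5))**2 = 24**2 = 576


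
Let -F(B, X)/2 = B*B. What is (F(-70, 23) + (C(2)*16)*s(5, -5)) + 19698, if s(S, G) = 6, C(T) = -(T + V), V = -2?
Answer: 9898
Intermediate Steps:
C(T) = 2 - T (C(T) = -(T - 2) = -(-2 + T) = 2 - T)
F(B, X) = -2*B² (F(B, X) = -2*B*B = -2*B²)
(F(-70, 23) + (C(2)*16)*s(5, -5)) + 19698 = (-2*(-70)² + ((2 - 1*2)*16)*6) + 19698 = (-2*4900 + ((2 - 2)*16)*6) + 19698 = (-9800 + (0*16)*6) + 19698 = (-9800 + 0*6) + 19698 = (-9800 + 0) + 19698 = -9800 + 19698 = 9898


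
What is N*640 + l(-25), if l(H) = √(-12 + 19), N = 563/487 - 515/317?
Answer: -46293760/154379 + √7 ≈ -297.23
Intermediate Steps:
N = -72334/154379 (N = 563*(1/487) - 515*1/317 = 563/487 - 515/317 = -72334/154379 ≈ -0.46855)
l(H) = √7
N*640 + l(-25) = -72334/154379*640 + √7 = -46293760/154379 + √7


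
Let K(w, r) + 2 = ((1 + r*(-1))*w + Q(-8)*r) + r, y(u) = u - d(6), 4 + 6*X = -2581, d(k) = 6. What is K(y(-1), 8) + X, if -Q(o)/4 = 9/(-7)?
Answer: -14057/42 ≈ -334.69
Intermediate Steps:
Q(o) = 36/7 (Q(o) = -36/(-7) = -36*(-1)/7 = -4*(-9/7) = 36/7)
X = -2585/6 (X = -⅔ + (⅙)*(-2581) = -⅔ - 2581/6 = -2585/6 ≈ -430.83)
y(u) = -6 + u (y(u) = u - 1*6 = u - 6 = -6 + u)
K(w, r) = -2 + 43*r/7 + w*(1 - r) (K(w, r) = -2 + (((1 + r*(-1))*w + 36*r/7) + r) = -2 + (((1 - r)*w + 36*r/7) + r) = -2 + ((w*(1 - r) + 36*r/7) + r) = -2 + ((36*r/7 + w*(1 - r)) + r) = -2 + (43*r/7 + w*(1 - r)) = -2 + 43*r/7 + w*(1 - r))
K(y(-1), 8) + X = (-2 + (-6 - 1) + (43/7)*8 - 1*8*(-6 - 1)) - 2585/6 = (-2 - 7 + 344/7 - 1*8*(-7)) - 2585/6 = (-2 - 7 + 344/7 + 56) - 2585/6 = 673/7 - 2585/6 = -14057/42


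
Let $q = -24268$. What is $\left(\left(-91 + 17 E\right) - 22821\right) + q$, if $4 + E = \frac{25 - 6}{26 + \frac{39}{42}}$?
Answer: $- \frac{17807974}{377} \approx -47236.0$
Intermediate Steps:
$E = - \frac{1242}{377}$ ($E = -4 + \frac{25 - 6}{26 + \frac{39}{42}} = -4 + \frac{19}{26 + 39 \cdot \frac{1}{42}} = -4 + \frac{19}{26 + \frac{13}{14}} = -4 + \frac{19}{\frac{377}{14}} = -4 + 19 \cdot \frac{14}{377} = -4 + \frac{266}{377} = - \frac{1242}{377} \approx -3.2944$)
$\left(\left(-91 + 17 E\right) - 22821\right) + q = \left(\left(-91 + 17 \left(- \frac{1242}{377}\right)\right) - 22821\right) - 24268 = \left(\left(-91 - \frac{21114}{377}\right) - 22821\right) - 24268 = \left(- \frac{55421}{377} - 22821\right) - 24268 = - \frac{8658938}{377} - 24268 = - \frac{17807974}{377}$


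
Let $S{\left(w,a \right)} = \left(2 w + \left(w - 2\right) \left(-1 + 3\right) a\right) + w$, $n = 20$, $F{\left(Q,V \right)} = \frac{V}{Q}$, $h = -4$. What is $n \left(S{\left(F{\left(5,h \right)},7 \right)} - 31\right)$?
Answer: $-1452$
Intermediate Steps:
$S{\left(w,a \right)} = 3 w + a \left(-4 + 2 w\right)$ ($S{\left(w,a \right)} = \left(2 w + \left(-2 + w\right) 2 a\right) + w = \left(2 w + \left(-4 + 2 w\right) a\right) + w = \left(2 w + a \left(-4 + 2 w\right)\right) + w = 3 w + a \left(-4 + 2 w\right)$)
$n \left(S{\left(F{\left(5,h \right)},7 \right)} - 31\right) = 20 \left(\left(\left(-4\right) 7 + 3 \left(- \frac{4}{5}\right) + 2 \cdot 7 \left(- \frac{4}{5}\right)\right) - 31\right) = 20 \left(\left(-28 + 3 \left(\left(-4\right) \frac{1}{5}\right) + 2 \cdot 7 \left(\left(-4\right) \frac{1}{5}\right)\right) - 31\right) = 20 \left(\left(-28 + 3 \left(- \frac{4}{5}\right) + 2 \cdot 7 \left(- \frac{4}{5}\right)\right) - 31\right) = 20 \left(\left(-28 - \frac{12}{5} - \frac{56}{5}\right) - 31\right) = 20 \left(- \frac{208}{5} - 31\right) = 20 \left(- \frac{363}{5}\right) = -1452$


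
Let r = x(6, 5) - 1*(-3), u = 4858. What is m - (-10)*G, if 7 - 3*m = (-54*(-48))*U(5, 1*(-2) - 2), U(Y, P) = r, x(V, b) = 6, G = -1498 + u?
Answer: 77479/3 ≈ 25826.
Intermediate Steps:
G = 3360 (G = -1498 + 4858 = 3360)
r = 9 (r = 6 - 1*(-3) = 6 + 3 = 9)
U(Y, P) = 9
m = -23321/3 (m = 7/3 - (-54*(-48))*9/3 = 7/3 - 864*9 = 7/3 - 1/3*23328 = 7/3 - 7776 = -23321/3 ≈ -7773.7)
m - (-10)*G = -23321/3 - (-10)*3360 = -23321/3 - 1*(-33600) = -23321/3 + 33600 = 77479/3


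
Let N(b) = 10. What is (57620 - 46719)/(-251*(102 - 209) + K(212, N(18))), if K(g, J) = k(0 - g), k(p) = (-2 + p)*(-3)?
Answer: 10901/27499 ≈ 0.39641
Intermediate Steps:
k(p) = 6 - 3*p
K(g, J) = 6 + 3*g (K(g, J) = 6 - 3*(0 - g) = 6 - (-3)*g = 6 + 3*g)
(57620 - 46719)/(-251*(102 - 209) + K(212, N(18))) = (57620 - 46719)/(-251*(102 - 209) + (6 + 3*212)) = 10901/(-251*(-107) + (6 + 636)) = 10901/(26857 + 642) = 10901/27499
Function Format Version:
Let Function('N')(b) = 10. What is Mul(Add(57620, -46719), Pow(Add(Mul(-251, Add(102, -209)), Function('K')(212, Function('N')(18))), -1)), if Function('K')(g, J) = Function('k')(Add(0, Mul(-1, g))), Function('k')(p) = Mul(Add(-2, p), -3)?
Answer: Rational(10901, 27499) ≈ 0.39641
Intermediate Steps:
Function('k')(p) = Add(6, Mul(-3, p))
Function('K')(g, J) = Add(6, Mul(3, g)) (Function('K')(g, J) = Add(6, Mul(-3, Add(0, Mul(-1, g)))) = Add(6, Mul(-3, Mul(-1, g))) = Add(6, Mul(3, g)))
Mul(Add(57620, -46719), Pow(Add(Mul(-251, Add(102, -209)), Function('K')(212, Function('N')(18))), -1)) = Mul(Add(57620, -46719), Pow(Add(Mul(-251, Add(102, -209)), Add(6, Mul(3, 212))), -1)) = Mul(10901, Pow(Add(Mul(-251, -107), Add(6, 636)), -1)) = Mul(10901, Pow(Add(26857, 642), -1)) = Mul(10901, Pow(27499, -1)) = Mul(10901, Rational(1, 27499)) = Rational(10901, 27499)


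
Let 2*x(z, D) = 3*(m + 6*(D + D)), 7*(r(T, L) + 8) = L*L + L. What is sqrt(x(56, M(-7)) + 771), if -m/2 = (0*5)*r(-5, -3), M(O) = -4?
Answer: sqrt(699) ≈ 26.439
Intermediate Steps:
r(T, L) = -8 + L/7 + L**2/7 (r(T, L) = -8 + (L*L + L)/7 = -8 + (L**2 + L)/7 = -8 + (L + L**2)/7 = -8 + (L/7 + L**2/7) = -8 + L/7 + L**2/7)
m = 0 (m = -2*0*5*(-8 + (1/7)*(-3) + (1/7)*(-3)**2) = -0*(-8 - 3/7 + (1/7)*9) = -0*(-8 - 3/7 + 9/7) = -0*(-50)/7 = -2*0 = 0)
x(z, D) = 18*D (x(z, D) = (3*(0 + 6*(D + D)))/2 = (3*(0 + 6*(2*D)))/2 = (3*(0 + 12*D))/2 = (3*(12*D))/2 = (36*D)/2 = 18*D)
sqrt(x(56, M(-7)) + 771) = sqrt(18*(-4) + 771) = sqrt(-72 + 771) = sqrt(699)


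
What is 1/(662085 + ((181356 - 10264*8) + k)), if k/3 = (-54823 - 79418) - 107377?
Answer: 1/36475 ≈ 2.7416e-5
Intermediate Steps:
k = -724854 (k = 3*((-54823 - 79418) - 107377) = 3*(-134241 - 107377) = 3*(-241618) = -724854)
1/(662085 + ((181356 - 10264*8) + k)) = 1/(662085 + ((181356 - 10264*8) - 724854)) = 1/(662085 + ((181356 - 82112) - 724854)) = 1/(662085 + (99244 - 724854)) = 1/(662085 - 625610) = 1/36475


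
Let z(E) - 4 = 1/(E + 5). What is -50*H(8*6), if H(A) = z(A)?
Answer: -10650/53 ≈ -200.94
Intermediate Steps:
z(E) = 4 + 1/(5 + E) (z(E) = 4 + 1/(E + 5) = 4 + 1/(5 + E))
H(A) = (21 + 4*A)/(5 + A)
-50*H(8*6) = -50*(21 + 4*(8*6))/(5 + 8*6) = -50*(21 + 4*48)/(5 + 48) = -50*(21 + 192)/53 = -50*213/53 = -10650/53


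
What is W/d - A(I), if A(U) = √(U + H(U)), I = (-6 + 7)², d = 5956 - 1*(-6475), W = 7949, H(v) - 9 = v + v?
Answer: 7949/12431 - 2*√3 ≈ -2.8247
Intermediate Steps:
H(v) = 9 + 2*v (H(v) = 9 + (v + v) = 9 + 2*v)
d = 12431 (d = 5956 + 6475 = 12431)
I = 1 (I = 1² = 1)
A(U) = √(9 + 3*U) (A(U) = √(U + (9 + 2*U)) = √(9 + 3*U))
W/d - A(I) = 7949/12431 - √(9 + 3*1) = 7949*(1/12431) - √(9 + 3) = 7949/12431 - √12 = 7949/12431 - 2*√3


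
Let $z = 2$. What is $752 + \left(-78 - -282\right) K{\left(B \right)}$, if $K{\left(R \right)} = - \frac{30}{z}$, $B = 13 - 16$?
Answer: $-2308$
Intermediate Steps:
$B = -3$ ($B = 13 - 16 = -3$)
$K{\left(R \right)} = -15$ ($K{\left(R \right)} = - \frac{30}{2} = \left(-30\right) \frac{1}{2} = -15$)
$752 + \left(-78 - -282\right) K{\left(B \right)} = 752 + \left(-78 - -282\right) \left(-15\right) = 752 + \left(-78 + 282\right) \left(-15\right) = 752 + 204 \left(-15\right) = 752 - 3060 = -2308$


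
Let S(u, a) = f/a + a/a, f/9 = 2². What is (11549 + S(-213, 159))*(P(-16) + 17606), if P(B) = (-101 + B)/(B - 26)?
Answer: 75456006363/371 ≈ 2.0339e+8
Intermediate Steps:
f = 36 (f = 9*2² = 9*4 = 36)
P(B) = (-101 + B)/(-26 + B)
S(u, a) = 1 + 36/a (S(u, a) = 36/a + a/a = 36/a + 1 = 1 + 36/a)
(11549 + S(-213, 159))*(P(-16) + 17606) = (11549 + (36 + 159)/159)*((-101 - 16)/(-26 - 16) + 17606) = (11549 + (1/159)*195)*(-117/(-42) + 17606) = (11549 + 65/53)*(-1/42*(-117) + 17606) = 612162*(39/14 + 17606)/53 = (612162/53)*(246523/14) = 75456006363/371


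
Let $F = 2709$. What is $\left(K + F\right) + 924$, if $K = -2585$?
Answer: $1048$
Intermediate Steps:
$\left(K + F\right) + 924 = \left(-2585 + 2709\right) + 924 = 124 + 924 = 1048$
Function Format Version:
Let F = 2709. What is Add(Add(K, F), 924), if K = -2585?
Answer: 1048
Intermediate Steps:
Add(Add(K, F), 924) = Add(Add(-2585, 2709), 924) = Add(124, 924) = 1048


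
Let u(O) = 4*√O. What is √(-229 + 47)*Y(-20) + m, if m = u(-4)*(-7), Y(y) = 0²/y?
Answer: -56*I ≈ -56.0*I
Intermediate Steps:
Y(y) = 0 (Y(y) = 0/y = 0)
m = -56*I (m = (4*√(-4))*(-7) = (4*(2*I))*(-7) = (8*I)*(-7) = -56*I ≈ -56.0*I)
√(-229 + 47)*Y(-20) + m = √(-229 + 47)*0 - 56*I = √(-182)*0 - 56*I = (I*√182)*0 - 56*I = 0 - 56*I = -56*I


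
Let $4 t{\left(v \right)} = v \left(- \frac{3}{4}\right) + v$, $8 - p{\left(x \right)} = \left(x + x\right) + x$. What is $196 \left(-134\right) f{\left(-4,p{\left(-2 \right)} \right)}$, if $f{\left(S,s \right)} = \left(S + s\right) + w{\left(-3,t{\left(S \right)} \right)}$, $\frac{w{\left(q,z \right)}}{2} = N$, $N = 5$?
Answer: $-525280$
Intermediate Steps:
$p{\left(x \right)} = 8 - 3 x$ ($p{\left(x \right)} = 8 - \left(\left(x + x\right) + x\right) = 8 - \left(2 x + x\right) = 8 - 3 x$)
$t{\left(v \right)} = \frac{v}{16}$ ($t{\left(v \right)} = \frac{v \left(- \frac{3}{4}\right) + v}{4} = \frac{- \frac{3 v}{4} + v}{4} = \frac{\frac{1}{4} v}{4} = \frac{v}{16}$)
$w{\left(q,z \right)} = 10$ ($w{\left(q,z \right)} = 2 \cdot 5 = 10$)
$f{\left(S,s \right)} = 10 + S + s$ ($f{\left(S,s \right)} = \left(S + s\right) + 10 = 10 + S + s$)
$196 \left(-134\right) f{\left(-4,p{\left(-2 \right)} \right)} = 196 \left(-134\right) \left(10 - 4 + \left(8 - -6\right)\right) = - 26264 \left(10 - 4 + \left(8 + 6\right)\right) = - 26264 \left(10 - 4 + 14\right) = \left(-26264\right) 20 = -525280$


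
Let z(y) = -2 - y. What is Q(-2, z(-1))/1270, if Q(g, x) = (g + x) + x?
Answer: -2/635 ≈ -0.0031496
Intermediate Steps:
Q(g, x) = g + 2*x
Q(-2, z(-1))/1270 = (-2 + 2*(-2 - 1*(-1)))/1270 = (-2 + 2*(-2 + 1))*(1/1270) = (-2 + 2*(-1))*(1/1270) = (-2 - 2)*(1/1270) = -4*1/1270 = -2/635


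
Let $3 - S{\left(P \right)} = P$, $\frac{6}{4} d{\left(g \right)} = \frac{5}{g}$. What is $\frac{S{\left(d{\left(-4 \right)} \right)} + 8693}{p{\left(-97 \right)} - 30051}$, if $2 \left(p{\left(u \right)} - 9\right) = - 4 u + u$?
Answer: $- \frac{52181}{179379} \approx -0.2909$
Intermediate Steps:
$p{\left(u \right)} = 9 - \frac{3 u}{2}$ ($p{\left(u \right)} = 9 + \frac{- 4 u + u}{2} = 9 + \frac{\left(-3\right) u}{2} = 9 - \frac{3 u}{2}$)
$d{\left(g \right)} = \frac{10}{3 g}$ ($d{\left(g \right)} = \frac{2 \frac{5}{g}}{3} = \frac{10}{3 g}$)
$S{\left(P \right)} = 3 - P$
$\frac{S{\left(d{\left(-4 \right)} \right)} + 8693}{p{\left(-97 \right)} - 30051} = \frac{\left(3 - \frac{10}{3 \left(-4\right)}\right) + 8693}{\left(9 - - \frac{291}{2}\right) - 30051} = \frac{\left(3 - \frac{10}{3} \left(- \frac{1}{4}\right)\right) + 8693}{\left(9 + \frac{291}{2}\right) - 30051} = \frac{\left(3 - - \frac{5}{6}\right) + 8693}{\frac{309}{2} - 30051} = \frac{\left(3 + \frac{5}{6}\right) + 8693}{- \frac{59793}{2}} = \left(\frac{23}{6} + 8693\right) \left(- \frac{2}{59793}\right) = \frac{52181}{6} \left(- \frac{2}{59793}\right) = - \frac{52181}{179379}$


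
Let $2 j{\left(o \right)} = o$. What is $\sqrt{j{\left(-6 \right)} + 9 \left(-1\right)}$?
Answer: $2 i \sqrt{3} \approx 3.4641 i$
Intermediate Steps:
$j{\left(o \right)} = \frac{o}{2}$
$\sqrt{j{\left(-6 \right)} + 9 \left(-1\right)} = \sqrt{\frac{1}{2} \left(-6\right) + 9 \left(-1\right)} = \sqrt{-3 - 9} = \sqrt{-12} = 2 i \sqrt{3}$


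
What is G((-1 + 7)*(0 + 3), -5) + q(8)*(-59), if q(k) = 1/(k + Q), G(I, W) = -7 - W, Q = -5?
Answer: -65/3 ≈ -21.667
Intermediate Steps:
q(k) = 1/(-5 + k) (q(k) = 1/(k - 5) = 1/(-5 + k))
G((-1 + 7)*(0 + 3), -5) + q(8)*(-59) = (-7 - 1*(-5)) - 59/(-5 + 8) = (-7 + 5) - 59/3 = -2 + (1/3)*(-59) = -2 - 59/3 = -65/3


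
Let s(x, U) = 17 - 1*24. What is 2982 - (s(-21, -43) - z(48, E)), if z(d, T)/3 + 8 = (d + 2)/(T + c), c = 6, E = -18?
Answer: 5905/2 ≈ 2952.5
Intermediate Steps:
s(x, U) = -7 (s(x, U) = 17 - 24 = -7)
z(d, T) = -24 + 3*(2 + d)/(6 + T) (z(d, T) = -24 + 3*((d + 2)/(T + 6)) = -24 + 3*((2 + d)/(6 + T)) = -24 + 3*(2 + d)/(6 + T))
2982 - (s(-21, -43) - z(48, E)) = 2982 - (-7 - 3*(-46 + 48 - 8*(-18))/(6 - 18)) = 2982 - (-7 - 3*(-46 + 48 + 144)/(-12)) = 2982 - (-7 - 3*(-1)*146/12) = 2982 - (-7 - 1*(-73/2)) = 2982 - (-7 + 73/2) = 2982 - 1*59/2 = 2982 - 59/2 = 5905/2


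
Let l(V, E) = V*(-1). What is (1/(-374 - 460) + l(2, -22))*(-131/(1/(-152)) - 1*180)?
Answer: -16466354/417 ≈ -39488.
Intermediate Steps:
l(V, E) = -V
(1/(-374 - 460) + l(2, -22))*(-131/(1/(-152)) - 1*180) = (1/(-374 - 460) - 1*2)*(-131/(1/(-152)) - 1*180) = (1/(-834) - 2)*(-131/(-1/152) - 180) = (-1/834 - 2)*(-131*(-152) - 180) = -1669*(19912 - 180)/834 = -1669/834*19732 = -16466354/417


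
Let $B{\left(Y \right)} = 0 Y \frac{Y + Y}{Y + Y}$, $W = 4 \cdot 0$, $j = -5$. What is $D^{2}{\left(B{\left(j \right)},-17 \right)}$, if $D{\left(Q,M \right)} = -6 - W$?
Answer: $36$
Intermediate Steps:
$W = 0$
$B{\left(Y \right)} = 0$ ($B{\left(Y \right)} = 0 \frac{2 Y}{2 Y} = 0 \cdot 2 Y \frac{1}{2 Y} = 0 \cdot 1 = 0$)
$D{\left(Q,M \right)} = -6$ ($D{\left(Q,M \right)} = -6 - 0 = -6 + 0 = -6$)
$D^{2}{\left(B{\left(j \right)},-17 \right)} = \left(-6\right)^{2} = 36$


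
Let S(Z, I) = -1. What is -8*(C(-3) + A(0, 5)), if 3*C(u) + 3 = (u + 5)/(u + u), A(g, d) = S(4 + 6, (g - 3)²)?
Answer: 152/9 ≈ 16.889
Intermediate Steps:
A(g, d) = -1
C(u) = -1 + (5 + u)/(6*u) (C(u) = -1 + ((u + 5)/(u + u))/3 = -1 + ((5 + u)/((2*u)))/3 = -1 + ((5 + u)*(1/(2*u)))/3 = -1 + ((5 + u)/(2*u))/3 = -1 + (5 + u)/(6*u))
-8*(C(-3) + A(0, 5)) = -8*((⅚)*(1 - 1*(-3))/(-3) - 1) = -8*((⅚)*(-⅓)*(1 + 3) - 1) = -8*((⅚)*(-⅓)*4 - 1) = -8*(-10/9 - 1) = -8*(-19/9) = 152/9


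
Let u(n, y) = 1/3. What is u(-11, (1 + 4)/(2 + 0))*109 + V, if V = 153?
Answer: 568/3 ≈ 189.33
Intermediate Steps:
u(n, y) = ⅓ (u(n, y) = 1*(⅓) = ⅓)
u(-11, (1 + 4)/(2 + 0))*109 + V = (⅓)*109 + 153 = 109/3 + 153 = 568/3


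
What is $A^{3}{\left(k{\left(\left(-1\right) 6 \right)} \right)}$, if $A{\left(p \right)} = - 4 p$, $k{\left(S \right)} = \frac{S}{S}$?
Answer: $-64$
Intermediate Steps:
$k{\left(S \right)} = 1$
$A^{3}{\left(k{\left(\left(-1\right) 6 \right)} \right)} = \left(\left(-4\right) 1\right)^{3} = \left(-4\right)^{3} = -64$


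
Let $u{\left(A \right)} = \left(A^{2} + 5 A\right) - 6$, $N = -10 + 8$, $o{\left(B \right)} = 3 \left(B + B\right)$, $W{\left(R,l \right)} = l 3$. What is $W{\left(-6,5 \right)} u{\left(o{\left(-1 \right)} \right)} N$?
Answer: $0$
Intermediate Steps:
$W{\left(R,l \right)} = 3 l$
$o{\left(B \right)} = 6 B$ ($o{\left(B \right)} = 3 \cdot 2 B = 6 B$)
$N = -2$
$u{\left(A \right)} = -6 + A^{2} + 5 A$
$W{\left(-6,5 \right)} u{\left(o{\left(-1 \right)} \right)} N = 3 \cdot 5 \left(-6 + \left(6 \left(-1\right)\right)^{2} + 5 \cdot 6 \left(-1\right)\right) \left(-2\right) = 15 \left(-6 + \left(-6\right)^{2} + 5 \left(-6\right)\right) \left(-2\right) = 15 \left(-6 + 36 - 30\right) \left(-2\right) = 15 \cdot 0 \left(-2\right) = 0 \left(-2\right) = 0$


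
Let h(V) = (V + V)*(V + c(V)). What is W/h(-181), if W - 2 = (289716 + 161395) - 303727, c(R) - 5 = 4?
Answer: 73693/31132 ≈ 2.3671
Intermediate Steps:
c(R) = 9 (c(R) = 5 + 4 = 9)
W = 147386 (W = 2 + ((289716 + 161395) - 303727) = 2 + (451111 - 303727) = 2 + 147384 = 147386)
h(V) = 2*V*(9 + V) (h(V) = (V + V)*(V + 9) = (2*V)*(9 + V) = 2*V*(9 + V))
W/h(-181) = 147386/((2*(-181)*(9 - 181))) = 147386/((2*(-181)*(-172))) = 147386/62264 = 147386*(1/62264) = 73693/31132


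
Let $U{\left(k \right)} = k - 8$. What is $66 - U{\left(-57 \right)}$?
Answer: $131$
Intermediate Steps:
$U{\left(k \right)} = -8 + k$ ($U{\left(k \right)} = k - 8 = -8 + k$)
$66 - U{\left(-57 \right)} = 66 - \left(-8 - 57\right) = 66 - -65 = 66 + 65 = 131$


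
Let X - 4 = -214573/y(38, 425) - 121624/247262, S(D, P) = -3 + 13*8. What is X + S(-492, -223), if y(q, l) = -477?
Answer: 32690925874/58971987 ≈ 554.35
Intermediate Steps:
S(D, P) = 101 (S(D, P) = -3 + 104 = 101)
X = 26734755187/58971987 (X = 4 + (-214573/(-477) - 121624/247262) = 4 + (-214573*(-1/477) - 121624*1/247262) = 4 + (214573/477 - 60812/123631) = 4 + 26498867239/58971987 = 26734755187/58971987 ≈ 453.35)
X + S(-492, -223) = 26734755187/58971987 + 101 = 32690925874/58971987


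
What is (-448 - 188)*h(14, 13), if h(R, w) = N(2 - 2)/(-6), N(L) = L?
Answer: 0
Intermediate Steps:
h(R, w) = 0 (h(R, w) = (2 - 2)/(-6) = 0*(-1/6) = 0)
(-448 - 188)*h(14, 13) = (-448 - 188)*0 = -636*0 = 0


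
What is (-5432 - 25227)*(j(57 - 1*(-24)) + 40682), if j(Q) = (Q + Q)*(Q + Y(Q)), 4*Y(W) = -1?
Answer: -3296670293/2 ≈ -1.6483e+9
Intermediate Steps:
Y(W) = -¼ (Y(W) = (¼)*(-1) = -¼)
j(Q) = 2*Q*(-¼ + Q) (j(Q) = (Q + Q)*(Q - ¼) = (2*Q)*(-¼ + Q) = 2*Q*(-¼ + Q))
(-5432 - 25227)*(j(57 - 1*(-24)) + 40682) = (-5432 - 25227)*((57 - 1*(-24))*(-1 + 4*(57 - 1*(-24)))/2 + 40682) = -30659*((57 + 24)*(-1 + 4*(57 + 24))/2 + 40682) = -30659*((½)*81*(-1 + 4*81) + 40682) = -30659*((½)*81*(-1 + 324) + 40682) = -30659*((½)*81*323 + 40682) = -30659*(26163/2 + 40682) = -30659*107527/2 = -3296670293/2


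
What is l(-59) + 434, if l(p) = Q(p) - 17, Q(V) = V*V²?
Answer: -204962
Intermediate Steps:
Q(V) = V³
l(p) = -17 + p³ (l(p) = p³ - 17 = -17 + p³)
l(-59) + 434 = (-17 + (-59)³) + 434 = (-17 - 205379) + 434 = -205396 + 434 = -204962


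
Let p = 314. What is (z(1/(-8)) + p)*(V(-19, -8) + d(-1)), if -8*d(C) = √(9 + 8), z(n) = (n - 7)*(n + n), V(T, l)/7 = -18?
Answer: -636615/16 - 10105*√17/256 ≈ -39951.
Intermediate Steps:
V(T, l) = -126 (V(T, l) = 7*(-18) = -126)
z(n) = 2*n*(-7 + n) (z(n) = (-7 + n)*(2*n) = 2*n*(-7 + n))
d(C) = -√17/8 (d(C) = -√(9 + 8)/8 = -√17/8)
(z(1/(-8)) + p)*(V(-19, -8) + d(-1)) = (2*(-7 + 1/(-8))/(-8) + 314)*(-126 - √17/8) = (2*(-⅛)*(-7 - ⅛) + 314)*(-126 - √17/8) = (2*(-⅛)*(-57/8) + 314)*(-126 - √17/8) = (57/32 + 314)*(-126 - √17/8) = 10105*(-126 - √17/8)/32 = -636615/16 - 10105*√17/256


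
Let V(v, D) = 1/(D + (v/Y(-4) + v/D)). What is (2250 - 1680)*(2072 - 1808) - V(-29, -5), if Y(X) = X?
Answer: 24227260/161 ≈ 1.5048e+5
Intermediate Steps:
V(v, D) = 1/(D - v/4 + v/D) (V(v, D) = 1/(D + (v/(-4) + v/D)) = 1/(D + (v*(-1/4) + v/D)) = 1/(D + (-v/4 + v/D)) = 1/(D - v/4 + v/D))
(2250 - 1680)*(2072 - 1808) - V(-29, -5) = (2250 - 1680)*(2072 - 1808) - 4*(-5)/(4*(-29) + 4*(-5)**2 - 1*(-5)*(-29)) = 570*264 - 4*(-5)/(-116 + 4*25 - 145) = 150480 - 4*(-5)/(-116 + 100 - 145) = 150480 - 4*(-5)/(-161) = 150480 - 4*(-5)*(-1)/161 = 150480 - 1*20/161 = 150480 - 20/161 = 24227260/161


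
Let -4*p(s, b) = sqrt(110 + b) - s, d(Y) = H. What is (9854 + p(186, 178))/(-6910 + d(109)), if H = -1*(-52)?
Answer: -19801/13716 + sqrt(2)/2286 ≈ -1.4430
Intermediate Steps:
H = 52
d(Y) = 52
p(s, b) = -sqrt(110 + b)/4 + s/4 (p(s, b) = -(sqrt(110 + b) - s)/4 = -sqrt(110 + b)/4 + s/4)
(9854 + p(186, 178))/(-6910 + d(109)) = (9854 + (-sqrt(110 + 178)/4 + (1/4)*186))/(-6910 + 52) = (9854 + (-3*sqrt(2) + 93/2))/(-6858) = (9854 + (-3*sqrt(2) + 93/2))*(-1/6858) = (9854 + (93/2 - 3*sqrt(2)))*(-1/6858) = (19801/2 - 3*sqrt(2))*(-1/6858) = -19801/13716 + sqrt(2)/2286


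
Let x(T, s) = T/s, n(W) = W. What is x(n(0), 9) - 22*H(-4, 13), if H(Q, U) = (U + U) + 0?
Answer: -572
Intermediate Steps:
H(Q, U) = 2*U (H(Q, U) = 2*U + 0 = 2*U)
x(n(0), 9) - 22*H(-4, 13) = 0/9 - 44*13 = 0*(⅑) - 22*26 = 0 - 572 = -572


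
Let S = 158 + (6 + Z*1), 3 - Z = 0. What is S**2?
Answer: 27889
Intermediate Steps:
Z = 3 (Z = 3 - 1*0 = 3 + 0 = 3)
S = 167 (S = 158 + (6 + 3*1) = 158 + (6 + 3) = 158 + 9 = 167)
S**2 = 167**2 = 27889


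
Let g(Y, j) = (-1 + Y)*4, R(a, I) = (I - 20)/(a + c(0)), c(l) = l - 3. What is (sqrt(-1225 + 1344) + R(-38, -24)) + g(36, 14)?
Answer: 5784/41 + sqrt(119) ≈ 151.98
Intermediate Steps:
c(l) = -3 + l
R(a, I) = (-20 + I)/(-3 + a) (R(a, I) = (I - 20)/(a + (-3 + 0)) = (-20 + I)/(a - 3) = (-20 + I)/(-3 + a))
g(Y, j) = -4 + 4*Y
(sqrt(-1225 + 1344) + R(-38, -24)) + g(36, 14) = (sqrt(-1225 + 1344) + (-20 - 24)/(-3 - 38)) + (-4 + 4*36) = (sqrt(119) - 44/(-41)) + (-4 + 144) = (sqrt(119) - 1/41*(-44)) + 140 = (sqrt(119) + 44/41) + 140 = (44/41 + sqrt(119)) + 140 = 5784/41 + sqrt(119)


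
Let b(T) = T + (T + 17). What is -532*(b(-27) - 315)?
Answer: 187264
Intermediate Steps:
b(T) = 17 + 2*T (b(T) = T + (17 + T) = 17 + 2*T)
-532*(b(-27) - 315) = -532*((17 + 2*(-27)) - 315) = -532*((17 - 54) - 315) = -532*(-37 - 315) = -532*(-352) = 187264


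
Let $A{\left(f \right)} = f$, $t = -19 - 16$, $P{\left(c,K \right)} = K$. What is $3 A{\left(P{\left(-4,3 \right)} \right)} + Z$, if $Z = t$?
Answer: $-26$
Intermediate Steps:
$t = -35$ ($t = -19 - 16 = -35$)
$Z = -35$
$3 A{\left(P{\left(-4,3 \right)} \right)} + Z = 3 \cdot 3 - 35 = 9 - 35 = -26$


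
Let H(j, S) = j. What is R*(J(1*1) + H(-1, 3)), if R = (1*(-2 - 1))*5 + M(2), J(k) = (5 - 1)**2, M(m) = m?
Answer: -195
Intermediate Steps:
J(k) = 16 (J(k) = 4**2 = 16)
R = -13 (R = (1*(-2 - 1))*5 + 2 = (1*(-3))*5 + 2 = -3*5 + 2 = -15 + 2 = -13)
R*(J(1*1) + H(-1, 3)) = -13*(16 - 1) = -13*15 = -195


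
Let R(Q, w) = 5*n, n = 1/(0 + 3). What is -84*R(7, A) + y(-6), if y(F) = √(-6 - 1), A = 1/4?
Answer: -140 + I*√7 ≈ -140.0 + 2.6458*I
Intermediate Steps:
n = ⅓ (n = 1/3 = ⅓ ≈ 0.33333)
A = ¼ ≈ 0.25000
y(F) = I*√7 (y(F) = √(-7) = I*√7)
R(Q, w) = 5/3 (R(Q, w) = 5*(⅓) = 5/3)
-84*R(7, A) + y(-6) = -84*5/3 + I*√7 = -140 + I*√7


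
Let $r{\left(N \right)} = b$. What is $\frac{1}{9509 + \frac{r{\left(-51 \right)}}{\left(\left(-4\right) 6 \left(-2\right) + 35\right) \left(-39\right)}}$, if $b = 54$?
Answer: $\frac{1079}{10260193} \approx 0.00010516$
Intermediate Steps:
$r{\left(N \right)} = 54$
$\frac{1}{9509 + \frac{r{\left(-51 \right)}}{\left(\left(-4\right) 6 \left(-2\right) + 35\right) \left(-39\right)}} = \frac{1}{9509 + \frac{54}{\left(\left(-4\right) 6 \left(-2\right) + 35\right) \left(-39\right)}} = \frac{1}{9509 + \frac{54}{\left(\left(-24\right) \left(-2\right) + 35\right) \left(-39\right)}} = \frac{1}{9509 + \frac{54}{\left(48 + 35\right) \left(-39\right)}} = \frac{1}{9509 + \frac{54}{83 \left(-39\right)}} = \frac{1}{9509 + \frac{54}{-3237}} = \frac{1}{9509 + 54 \left(- \frac{1}{3237}\right)} = \frac{1}{9509 - \frac{18}{1079}} = \frac{1}{\frac{10260193}{1079}} = \frac{1079}{10260193}$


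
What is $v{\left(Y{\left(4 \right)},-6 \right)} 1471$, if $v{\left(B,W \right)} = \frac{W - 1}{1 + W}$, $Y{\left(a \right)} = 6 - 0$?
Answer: $\frac{10297}{5} \approx 2059.4$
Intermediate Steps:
$Y{\left(a \right)} = 6$ ($Y{\left(a \right)} = 6 + 0 = 6$)
$v{\left(B,W \right)} = \frac{-1 + W}{1 + W}$
$v{\left(Y{\left(4 \right)},-6 \right)} 1471 = \frac{-1 - 6}{1 - 6} \cdot 1471 = \frac{1}{-5} \left(-7\right) 1471 = \left(- \frac{1}{5}\right) \left(-7\right) 1471 = \frac{7}{5} \cdot 1471 = \frac{10297}{5}$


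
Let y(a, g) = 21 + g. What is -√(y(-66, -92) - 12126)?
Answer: -I*√12197 ≈ -110.44*I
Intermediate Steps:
-√(y(-66, -92) - 12126) = -√((21 - 92) - 12126) = -√(-71 - 12126) = -√(-12197) = -I*√12197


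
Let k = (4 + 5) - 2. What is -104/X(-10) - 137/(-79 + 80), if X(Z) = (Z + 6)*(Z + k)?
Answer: -437/3 ≈ -145.67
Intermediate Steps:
k = 7 (k = 9 - 2 = 7)
X(Z) = (6 + Z)*(7 + Z) (X(Z) = (Z + 6)*(Z + 7) = (6 + Z)*(7 + Z))
-104/X(-10) - 137/(-79 + 80) = -104/(42 + (-10)² + 13*(-10)) - 137/(-79 + 80) = -104/(42 + 100 - 130) - 137/1 = -104/12 + 1*(-137) = -104*1/12 - 137 = -26/3 - 137 = -437/3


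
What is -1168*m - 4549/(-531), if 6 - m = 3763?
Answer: 2330126005/531 ≈ 4.3882e+6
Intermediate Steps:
m = -3757 (m = 6 - 1*3763 = 6 - 3763 = -3757)
-1168*m - 4549/(-531) = -1168/(1/(-3757)) - 4549/(-531) = -1168/(-1/3757) - 4549*(-1/531) = -1168*(-3757) + 4549/531 = 4388176 + 4549/531 = 2330126005/531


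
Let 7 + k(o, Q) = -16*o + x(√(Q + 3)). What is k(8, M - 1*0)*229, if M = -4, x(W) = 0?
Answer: -30915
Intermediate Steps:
k(o, Q) = -7 - 16*o (k(o, Q) = -7 + (-16*o + 0) = -7 - 16*o)
k(8, M - 1*0)*229 = (-7 - 16*8)*229 = (-7 - 128)*229 = -135*229 = -30915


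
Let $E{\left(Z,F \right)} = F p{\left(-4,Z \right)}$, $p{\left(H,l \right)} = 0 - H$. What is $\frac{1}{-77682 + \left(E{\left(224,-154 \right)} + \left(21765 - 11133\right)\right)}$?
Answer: $- \frac{1}{67666} \approx -1.4778 \cdot 10^{-5}$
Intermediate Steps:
$p{\left(H,l \right)} = - H$
$E{\left(Z,F \right)} = 4 F$ ($E{\left(Z,F \right)} = F \left(\left(-1\right) \left(-4\right)\right) = F 4 = 4 F$)
$\frac{1}{-77682 + \left(E{\left(224,-154 \right)} + \left(21765 - 11133\right)\right)} = \frac{1}{-77682 + \left(4 \left(-154\right) + \left(21765 - 11133\right)\right)} = \frac{1}{-77682 + \left(-616 + \left(21765 - 11133\right)\right)} = \frac{1}{-77682 + \left(-616 + 10632\right)} = \frac{1}{-77682 + 10016} = \frac{1}{-67666} = - \frac{1}{67666}$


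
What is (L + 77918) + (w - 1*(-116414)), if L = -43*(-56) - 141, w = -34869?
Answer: 161730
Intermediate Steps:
L = 2267 (L = 2408 - 141 = 2267)
(L + 77918) + (w - 1*(-116414)) = (2267 + 77918) + (-34869 - 1*(-116414)) = 80185 + (-34869 + 116414) = 80185 + 81545 = 161730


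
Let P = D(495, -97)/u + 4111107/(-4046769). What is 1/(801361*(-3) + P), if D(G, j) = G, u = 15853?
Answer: -21384476319/51410077039153349 ≈ -4.1596e-7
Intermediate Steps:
P = -21056742872/21384476319 (P = 495/15853 + 4111107/(-4046769) = 495*(1/15853) + 4111107*(-1/4046769) = 495/15853 - 1370369/1348923 = -21056742872/21384476319 ≈ -0.98467)
1/(801361*(-3) + P) = 1/(801361*(-3) - 21056742872/21384476319) = 1/(-2404083 - 21056742872/21384476319) = 1/(-51410077039153349/21384476319) = -21384476319/51410077039153349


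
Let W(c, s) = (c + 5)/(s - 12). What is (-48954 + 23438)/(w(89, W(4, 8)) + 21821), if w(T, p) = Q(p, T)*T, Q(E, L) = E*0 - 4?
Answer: -25516/21465 ≈ -1.1887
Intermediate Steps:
Q(E, L) = -4 (Q(E, L) = 0 - 4 = -4)
W(c, s) = (5 + c)/(-12 + s)
w(T, p) = -4*T
(-48954 + 23438)/(w(89, W(4, 8)) + 21821) = (-48954 + 23438)/(-4*89 + 21821) = -25516/(-356 + 21821) = -25516/21465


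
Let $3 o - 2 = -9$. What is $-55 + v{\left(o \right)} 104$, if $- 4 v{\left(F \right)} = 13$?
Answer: $-393$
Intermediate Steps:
$o = - \frac{7}{3}$ ($o = \frac{2}{3} + \frac{1}{3} \left(-9\right) = \frac{2}{3} - 3 = - \frac{7}{3} \approx -2.3333$)
$v{\left(F \right)} = - \frac{13}{4}$ ($v{\left(F \right)} = \left(- \frac{1}{4}\right) 13 = - \frac{13}{4}$)
$-55 + v{\left(o \right)} 104 = -55 - 338 = -393$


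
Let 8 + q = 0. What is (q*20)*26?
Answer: -4160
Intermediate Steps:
q = -8 (q = -8 + 0 = -8)
(q*20)*26 = -8*20*26 = -160*26 = -4160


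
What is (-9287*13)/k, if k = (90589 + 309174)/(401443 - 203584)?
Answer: -1837516533/30751 ≈ -59755.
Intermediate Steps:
k = 399763/197859 ≈ 2.0204
(-9287*13)/k = (-9287*13)/(399763/197859) = -120731*197859/399763 = -1837516533/30751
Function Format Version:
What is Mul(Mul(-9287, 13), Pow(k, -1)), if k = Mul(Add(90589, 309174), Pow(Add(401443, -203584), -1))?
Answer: Rational(-1837516533, 30751) ≈ -59755.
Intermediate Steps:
k = Rational(399763, 197859) (k = Mul(399763, Pow(197859, -1)) = Mul(399763, Rational(1, 197859)) = Rational(399763, 197859) ≈ 2.0204)
Mul(Mul(-9287, 13), Pow(k, -1)) = Mul(Mul(-9287, 13), Pow(Rational(399763, 197859), -1)) = Mul(-120731, Rational(197859, 399763)) = Rational(-1837516533, 30751)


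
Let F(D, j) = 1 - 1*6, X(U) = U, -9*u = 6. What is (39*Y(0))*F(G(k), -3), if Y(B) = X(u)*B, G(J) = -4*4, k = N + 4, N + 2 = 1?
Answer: 0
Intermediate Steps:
N = -1 (N = -2 + 1 = -1)
u = -⅔ (u = -⅑*6 = -⅔ ≈ -0.66667)
k = 3 (k = -1 + 4 = 3)
G(J) = -16
Y(B) = -2*B/3
F(D, j) = -5 (F(D, j) = 1 - 6 = -5)
(39*Y(0))*F(G(k), -3) = (39*(-⅔*0))*(-5) = (39*0)*(-5) = 0*(-5) = 0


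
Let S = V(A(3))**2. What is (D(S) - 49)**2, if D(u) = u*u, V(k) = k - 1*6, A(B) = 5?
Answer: 2304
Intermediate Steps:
V(k) = -6 + k (V(k) = k - 6 = -6 + k)
S = 1 (S = (-6 + 5)**2 = (-1)**2 = 1)
D(u) = u**2
(D(S) - 49)**2 = (1**2 - 49)**2 = (1 - 49)**2 = (-48)**2 = 2304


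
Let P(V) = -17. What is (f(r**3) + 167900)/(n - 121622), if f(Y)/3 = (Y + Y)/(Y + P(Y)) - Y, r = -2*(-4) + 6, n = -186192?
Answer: -5582450/10761651 ≈ -0.51874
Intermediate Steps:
r = 14 (r = 8 + 6 = 14)
f(Y) = -3*Y + 6*Y/(-17 + Y) (f(Y) = 3*((Y + Y)/(Y - 17) - Y) = 3*((2*Y)/(-17 + Y) - Y) = 3*(2*Y/(-17 + Y) - Y) = 3*(-Y + 2*Y/(-17 + Y)) = -3*Y + 6*Y/(-17 + Y))
(f(r**3) + 167900)/(n - 121622) = (3*14**3*(19 - 1*14**3)/(-17 + 14**3) + 167900)/(-186192 - 121622) = (3*2744*(19 - 1*2744)/(-17 + 2744) + 167900)/(-307814) = (3*2744*(19 - 2744)/2727 + 167900)*(-1/307814) = (3*2744*(1/2727)*(-2725) + 167900)*(-1/307814) = (-7477400/909 + 167900)*(-1/307814) = (145143700/909)*(-1/307814) = -5582450/10761651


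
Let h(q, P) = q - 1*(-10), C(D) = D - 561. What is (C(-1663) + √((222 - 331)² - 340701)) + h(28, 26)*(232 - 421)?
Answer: -9406 + 2*I*√82205 ≈ -9406.0 + 573.43*I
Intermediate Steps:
C(D) = -561 + D
h(q, P) = 10 + q (h(q, P) = q + 10 = 10 + q)
(C(-1663) + √((222 - 331)² - 340701)) + h(28, 26)*(232 - 421) = ((-561 - 1663) + √((222 - 331)² - 340701)) + (10 + 28)*(232 - 421) = (-2224 + √((-109)² - 340701)) + 38*(-189) = (-2224 + √(11881 - 340701)) - 7182 = (-2224 + √(-328820)) - 7182 = (-2224 + 2*I*√82205) - 7182 = -9406 + 2*I*√82205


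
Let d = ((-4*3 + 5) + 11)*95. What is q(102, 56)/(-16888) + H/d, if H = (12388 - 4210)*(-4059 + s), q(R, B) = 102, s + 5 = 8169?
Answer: 14173544349/160436 ≈ 88344.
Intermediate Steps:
s = 8164 (s = -5 + 8169 = 8164)
H = 33570690 (H = (12388 - 4210)*(-4059 + 8164) = 8178*4105 = 33570690)
d = 380 (d = ((-12 + 5) + 11)*95 = (-7 + 11)*95 = 4*95 = 380)
q(102, 56)/(-16888) + H/d = 102/(-16888) + 33570690/380 = 102*(-1/16888) + 33570690*(1/380) = -51/8444 + 3357069/38 = 14173544349/160436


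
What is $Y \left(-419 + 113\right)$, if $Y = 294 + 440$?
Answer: $-224604$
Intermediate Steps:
$Y = 734$
$Y \left(-419 + 113\right) = 734 \left(-419 + 113\right) = 734 \left(-306\right) = -224604$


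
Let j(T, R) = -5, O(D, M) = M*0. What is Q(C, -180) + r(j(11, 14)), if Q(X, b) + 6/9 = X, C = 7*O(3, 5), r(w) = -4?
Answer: -14/3 ≈ -4.6667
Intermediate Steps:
O(D, M) = 0
C = 0 (C = 7*0 = 0)
Q(X, b) = -⅔ + X
Q(C, -180) + r(j(11, 14)) = (-⅔ + 0) - 4 = -⅔ - 4 = -14/3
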